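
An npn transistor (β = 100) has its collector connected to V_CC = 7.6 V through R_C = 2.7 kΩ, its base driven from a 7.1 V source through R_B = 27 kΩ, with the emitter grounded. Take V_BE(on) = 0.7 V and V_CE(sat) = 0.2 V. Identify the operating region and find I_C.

Assume active: I_B = (7.1 − 0.7)/27 = 0.237 mA, giving I_C = β·I_B = 23.7 mA.
But then V_CE = 7.6 − 23.7×2.7 = -56.4 V < V_CE(sat) = 0.2 V — impossible in the active region.
So the transistor is saturated. With V_CE = 0.2 V, I_C = (V_CC − 0.2)/R_C = 7.4/2.7 = 2.74 mA.
Check: β·I_B = 23.7 mA > I_C = 2.74 mA, confirming saturation.

saturation; I_C ≈ 2.7 mA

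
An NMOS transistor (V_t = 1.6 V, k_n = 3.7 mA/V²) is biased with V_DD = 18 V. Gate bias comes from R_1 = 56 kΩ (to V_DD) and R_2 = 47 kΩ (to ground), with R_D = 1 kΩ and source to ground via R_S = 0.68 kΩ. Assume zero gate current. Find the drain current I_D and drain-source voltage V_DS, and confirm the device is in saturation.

V_G = V_DD·R_2/(R_1+R_2) = 18×47/103 = 8.21 V.
Assume saturation: I_D = (k_n/2)(V_GS − V_t)² with V_GS = V_G − I_D·R_S = 8.21 − 0.68·I_D.
Substituting gives 0.855·I_D² − 17.6·I_D + 80.9 = 0, with roots I_D = 6.89 or 13.7 mA.
The root I_D = 13.7 mA gives V_GS = -1.12 V ≤ V_t, so take I_D = 6.89 mA.
Then V_GS = 3.53 V and V_DS = V_DD − I_D(R_D+R_S) = 18 − 6.89×1.68 = 6.43 V.
Saturation requires V_DS ≥ V_GS − V_t = 1.93 V; 6.43 ≥ 1.93 ✓.

I_D ≈ 6.9 mA, V_DS ≈ 6.4 V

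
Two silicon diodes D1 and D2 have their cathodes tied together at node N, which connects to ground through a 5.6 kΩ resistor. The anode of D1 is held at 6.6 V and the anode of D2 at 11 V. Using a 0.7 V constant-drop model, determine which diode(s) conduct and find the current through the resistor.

Assume both conduct. Then node N would need to be at both 6.6−0.7 = 5.9 V and 11−0.7 = 10.3 V, which is impossible.
Assume only D2 conducts: V_N = 11 − 0.7 = 10.3 V, so I_R = 10.3/5.6 = 1.84 mA.
Check D1: its anode-to-cathode voltage is 6.6 − 10.3 = -3.7 V < 0.7 V, so it is off. The assumption is consistent.

Only D2 conducts; I_R ≈ 1.8 mA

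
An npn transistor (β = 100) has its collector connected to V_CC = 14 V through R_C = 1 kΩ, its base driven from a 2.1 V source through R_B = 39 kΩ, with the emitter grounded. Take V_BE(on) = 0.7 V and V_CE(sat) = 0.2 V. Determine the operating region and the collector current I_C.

Assume active. Base-emitter loop: I_B = (V_BB − V_BE)/R_B = (2.1 − 0.7)/39 = 0.0359 mA.
I_C = β·I_B = 100×0.0359 = 3.59 mA.
V_CE = V_CC − I_C·R_C = 14 − 3.59×1 = 10.4 V > V_CE(sat), so the active-region assumption holds.

active; I_C ≈ 3.6 mA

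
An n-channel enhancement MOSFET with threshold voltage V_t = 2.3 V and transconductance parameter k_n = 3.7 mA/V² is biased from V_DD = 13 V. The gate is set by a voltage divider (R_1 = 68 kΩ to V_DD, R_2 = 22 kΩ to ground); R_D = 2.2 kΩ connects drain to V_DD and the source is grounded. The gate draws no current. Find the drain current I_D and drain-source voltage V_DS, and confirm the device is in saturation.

V_G = V_DD·R_2/(R_1+R_2) = 13×22/90 = 3.18 V. With the source grounded, V_GS = V_G = 3.18 V.
Assume saturation: I_D = (k_n/2)(V_GS − V_t)² = (3.7/2)×(3.18 − 2.3)² = 1.85×0.878² = 1.43 mA.
V_DS = V_DD − I_D·R_D = 13 − 1.43×2.2 = 9.86 V.
Saturation requires V_DS ≥ V_GS − V_t = 0.878 V; 9.86 ≥ 0.878 ✓.

I_D ≈ 1.4 mA, V_DS ≈ 9.9 V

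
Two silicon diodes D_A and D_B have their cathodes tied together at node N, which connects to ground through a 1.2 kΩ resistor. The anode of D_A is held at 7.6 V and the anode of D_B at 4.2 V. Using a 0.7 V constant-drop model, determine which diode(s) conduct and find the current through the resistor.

Only D_A conducts; I_R ≈ 5.8 mA

Assume both conduct. Then node N would need to be at both 7.6−0.7 = 6.9 V and 4.2−0.7 = 3.5 V, which is impossible.
Assume only D_A conducts: V_N = 7.6 − 0.7 = 6.9 V, so I_R = 6.9/1.2 = 5.75 mA.
Check D_B: its anode-to-cathode voltage is 4.2 − 6.9 = -2.7 V < 0.7 V, so it is off. The assumption is consistent.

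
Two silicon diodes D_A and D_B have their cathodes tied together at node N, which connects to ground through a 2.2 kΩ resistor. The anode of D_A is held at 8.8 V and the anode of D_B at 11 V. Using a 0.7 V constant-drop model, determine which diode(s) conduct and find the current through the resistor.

Only D_B conducts; I_R ≈ 4.7 mA

Assume both conduct. Then node N would need to be at both 8.8−0.7 = 8.1 V and 11−0.7 = 10.3 V, which is impossible.
Assume only D_B conducts: V_N = 11 − 0.7 = 10.3 V, so I_R = 10.3/2.2 = 4.68 mA.
Check D_A: its anode-to-cathode voltage is 8.8 − 10.3 = -1.5 V < 0.7 V, so it is off. The assumption is consistent.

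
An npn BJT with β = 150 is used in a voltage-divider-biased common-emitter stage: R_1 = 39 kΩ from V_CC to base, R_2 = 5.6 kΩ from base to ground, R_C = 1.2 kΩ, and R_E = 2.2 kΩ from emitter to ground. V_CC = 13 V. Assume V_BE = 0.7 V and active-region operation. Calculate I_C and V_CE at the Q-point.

Thevenize the base divider: V_Th = V_CC·R_2/(R_1+R_2) = 13×5.6/44.6 = 1.63 V, R_Th = R_1‖R_2 = 4.9 kΩ.
Base-emitter loop: V_Th = I_B·R_Th + V_BE + (β+1)I_B·R_E, so I_B = (1.63 − 0.7) / (4.9 + 151×2.2) = 0.00277 mA.
I_C = β·I_B = 150×0.00277 = 0.415 mA, and I_E = (β+1)I_B = 0.418 mA.
V_CE = V_CC − I_C·R_C − I_E·R_E = 13 − 0.415×1.2 − 0.418×2.2 = 11.6 V.
V_CE = 11.6 V > 0.2 V confirms active-region operation.

I_C ≈ 0.41 mA, V_CE ≈ 12 V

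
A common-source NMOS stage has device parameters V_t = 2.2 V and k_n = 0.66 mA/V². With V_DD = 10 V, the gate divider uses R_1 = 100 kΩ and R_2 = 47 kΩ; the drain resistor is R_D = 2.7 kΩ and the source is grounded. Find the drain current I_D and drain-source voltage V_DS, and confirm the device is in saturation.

I_D ≈ 0.33 mA, V_DS ≈ 9.1 V

V_G = V_DD·R_2/(R_1+R_2) = 10×47/147 = 3.2 V. With the source grounded, V_GS = V_G = 3.2 V.
Assume saturation: I_D = (k_n/2)(V_GS − V_t)² = (0.66/2)×(3.2 − 2.2)² = 0.33×0.997² = 0.328 mA.
V_DS = V_DD − I_D·R_D = 10 − 0.328×2.7 = 9.11 V.
Saturation requires V_DS ≥ V_GS − V_t = 0.997 V; 9.11 ≥ 0.997 ✓.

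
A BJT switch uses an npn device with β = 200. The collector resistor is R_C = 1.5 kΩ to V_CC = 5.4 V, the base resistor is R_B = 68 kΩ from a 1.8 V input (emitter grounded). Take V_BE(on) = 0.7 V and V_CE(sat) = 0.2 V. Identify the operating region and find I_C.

Assume active. Base-emitter loop: I_B = (V_BB − V_BE)/R_B = (1.8 − 0.7)/68 = 0.0162 mA.
I_C = β·I_B = 200×0.0162 = 3.24 mA.
V_CE = V_CC − I_C·R_C = 5.4 − 3.24×1.5 = 0.547 V > V_CE(sat), so the active-region assumption holds.

active; I_C ≈ 3.2 mA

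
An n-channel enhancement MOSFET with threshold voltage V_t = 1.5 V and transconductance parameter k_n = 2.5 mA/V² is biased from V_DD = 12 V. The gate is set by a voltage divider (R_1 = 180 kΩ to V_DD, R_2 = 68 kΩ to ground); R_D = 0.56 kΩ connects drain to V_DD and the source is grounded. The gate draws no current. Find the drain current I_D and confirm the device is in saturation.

V_G = V_DD·R_2/(R_1+R_2) = 12×68/248 = 3.29 V. With the source grounded, V_GS = V_G = 3.29 V.
Assume saturation: I_D = (k_n/2)(V_GS − V_t)² = (2.5/2)×(3.29 − 1.5)² = 1.25×1.79² = 4.01 mA.
V_DS = V_DD − I_D·R_D = 12 − 4.01×0.56 = 9.76 V.
Saturation requires V_DS ≥ V_GS − V_t = 1.79 V; 9.76 ≥ 1.79 ✓.

I_D ≈ 4 mA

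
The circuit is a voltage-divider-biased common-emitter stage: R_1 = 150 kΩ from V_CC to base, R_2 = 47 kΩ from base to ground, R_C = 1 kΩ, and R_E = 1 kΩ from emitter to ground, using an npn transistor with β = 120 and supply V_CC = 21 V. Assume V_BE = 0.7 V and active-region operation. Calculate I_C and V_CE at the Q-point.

Thevenize the base divider: V_Th = V_CC·R_2/(R_1+R_2) = 21×47/197 = 5.01 V, R_Th = R_1‖R_2 = 35.8 kΩ.
Base-emitter loop: V_Th = I_B·R_Th + V_BE + (β+1)I_B·R_E, so I_B = (5.01 − 0.7) / (35.8 + 121×1) = 0.0275 mA.
I_C = β·I_B = 120×0.0275 = 3.3 mA, and I_E = (β+1)I_B = 3.33 mA.
V_CE = V_CC − I_C·R_C − I_E·R_E = 21 − 3.3×1 − 3.33×1 = 14.4 V.
V_CE = 14.4 V > 0.2 V confirms active-region operation.

I_C ≈ 3.3 mA, V_CE ≈ 14 V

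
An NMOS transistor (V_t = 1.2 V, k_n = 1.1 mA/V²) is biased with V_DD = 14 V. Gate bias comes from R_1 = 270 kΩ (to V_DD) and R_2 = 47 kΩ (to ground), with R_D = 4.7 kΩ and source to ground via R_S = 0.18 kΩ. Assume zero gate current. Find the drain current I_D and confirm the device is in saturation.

I_D ≈ 0.36 mA

V_G = V_DD·R_2/(R_1+R_2) = 14×47/317 = 2.08 V.
Assume saturation: I_D = (k_n/2)(V_GS − V_t)² with V_GS = V_G − I_D·R_S = 2.08 − 0.18·I_D.
Substituting gives 0.0178·I_D² − 1.17·I_D + 0.422 = 0, with roots I_D = 0.361 or 65.5 mA.
The root I_D = 65.5 mA gives V_GS = -9.71 V ≤ V_t, so take I_D = 0.361 mA.
Then V_GS = 2.01 V and V_DS = V_DD − I_D(R_D+R_S) = 14 − 0.361×4.88 = 12.2 V.
Saturation requires V_DS ≥ V_GS − V_t = 0.811 V; 12.2 ≥ 0.811 ✓.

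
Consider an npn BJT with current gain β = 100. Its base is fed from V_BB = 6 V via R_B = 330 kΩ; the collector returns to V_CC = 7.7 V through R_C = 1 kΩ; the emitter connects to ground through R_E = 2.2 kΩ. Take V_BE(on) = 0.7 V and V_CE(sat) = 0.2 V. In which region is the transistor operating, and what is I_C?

active; I_C ≈ 0.96 mA

Assume active. Base-emitter loop: I_B = (V_BB − V_BE)/(R_B + (β+1)R_E) = (6 − 0.7)/(330 + 101×2.2) = 0.0096 mA.
I_C = β·I_B = 100×0.0096 = 0.96 mA.
V_CE = V_CC − I_C·R_C − I_E·R_E = 7.7 − 0.96×1 − 0.969×2.2 = 4.61 V > V_CE(sat), so the active-region assumption holds.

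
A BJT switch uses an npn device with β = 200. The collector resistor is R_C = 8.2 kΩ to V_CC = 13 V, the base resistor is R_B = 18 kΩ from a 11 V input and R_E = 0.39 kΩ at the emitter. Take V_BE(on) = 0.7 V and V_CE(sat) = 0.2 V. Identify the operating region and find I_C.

Assume active: I_B = (11 − 0.7)/(18 + 201×0.39) = 0.107 mA, I_C = β·I_B = 21.4 mA.
Then V_CE = 13 − 21.4×8.2 − 21.5×0.39 = -171 V < 0.2 V — the active assumption fails.
Re-solve with V_CE = 0.2 V. KCL at the emitter: V_E/R_E = (V_BB−0.7−V_E)/R_B + (V_CC−0.2−V_E)/R_C, giving V_E = 0.778 V.
I_C = (V_CC − 0.2 − V_E)/R_C = (12.8 − 0.778)/8.2 = 1.47 mA.
Check: I_B = (10.3 − 0.778)/18 = 0.529 mA, and β·I_B = 106 mA > I_C, confirming saturation.

saturation; I_C ≈ 1.5 mA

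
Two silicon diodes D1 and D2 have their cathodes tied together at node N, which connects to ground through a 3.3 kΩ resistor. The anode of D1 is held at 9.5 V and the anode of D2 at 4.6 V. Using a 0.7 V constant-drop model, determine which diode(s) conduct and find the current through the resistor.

Only D1 conducts; I_R ≈ 2.7 mA

Assume both conduct. Then node N would need to be at both 9.5−0.7 = 8.8 V and 4.6−0.7 = 3.9 V, which is impossible.
Assume only D1 conducts: V_N = 9.5 − 0.7 = 8.8 V, so I_R = 8.8/3.3 = 2.67 mA.
Check D2: its anode-to-cathode voltage is 4.6 − 8.8 = -4.2 V < 0.7 V, so it is off. The assumption is consistent.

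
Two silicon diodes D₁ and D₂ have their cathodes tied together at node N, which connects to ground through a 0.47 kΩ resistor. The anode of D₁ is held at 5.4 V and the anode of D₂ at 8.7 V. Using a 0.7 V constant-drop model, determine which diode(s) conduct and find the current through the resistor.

Assume both conduct. Then node N would need to be at both 5.4−0.7 = 4.7 V and 8.7−0.7 = 8 V, which is impossible.
Assume only D₂ conducts: V_N = 8.7 − 0.7 = 8 V, so I_R = 8/0.47 = 17 mA.
Check D₁: its anode-to-cathode voltage is 5.4 − 8 = -2.6 V < 0.7 V, so it is off. The assumption is consistent.

Only D₂ conducts; I_R ≈ 17 mA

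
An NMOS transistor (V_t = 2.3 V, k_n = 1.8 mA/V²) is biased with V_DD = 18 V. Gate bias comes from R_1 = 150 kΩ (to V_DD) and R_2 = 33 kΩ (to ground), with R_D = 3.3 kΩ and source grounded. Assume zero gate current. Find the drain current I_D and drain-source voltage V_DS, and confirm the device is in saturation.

I_D ≈ 0.81 mA, V_DS ≈ 15 V

V_G = V_DD·R_2/(R_1+R_2) = 18×33/183 = 3.25 V. With the source grounded, V_GS = V_G = 3.25 V.
Assume saturation: I_D = (k_n/2)(V_GS − V_t)² = (1.8/2)×(3.25 − 2.3)² = 0.9×0.946² = 0.805 mA.
V_DS = V_DD − I_D·R_D = 18 − 0.805×3.3 = 15.3 V.
Saturation requires V_DS ≥ V_GS − V_t = 0.946 V; 15.3 ≥ 0.946 ✓.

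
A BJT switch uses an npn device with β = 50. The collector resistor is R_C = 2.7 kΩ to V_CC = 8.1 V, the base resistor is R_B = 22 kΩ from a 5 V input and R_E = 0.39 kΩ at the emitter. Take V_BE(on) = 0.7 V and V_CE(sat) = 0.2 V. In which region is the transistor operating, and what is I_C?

Assume active: I_B = (5 − 0.7)/(22 + 51×0.39) = 0.103 mA, I_C = β·I_B = 5.13 mA.
Then V_CE = 8.1 − 5.13×2.7 − 5.24×0.39 = -7.8 V < 0.2 V — the active assumption fails.
Re-solve with V_CE = 0.2 V. KCL at the emitter: V_E/R_E = (V_BB−0.7−V_E)/R_B + (V_CC−0.2−V_E)/R_C, giving V_E = 1.05 V.
I_C = (V_CC − 0.2 − V_E)/R_C = (7.9 − 1.05)/2.7 = 2.54 mA.
Check: I_B = (4.3 − 1.05)/22 = 0.148 mA, and β·I_B = 7.39 mA > I_C, confirming saturation.

saturation; I_C ≈ 2.5 mA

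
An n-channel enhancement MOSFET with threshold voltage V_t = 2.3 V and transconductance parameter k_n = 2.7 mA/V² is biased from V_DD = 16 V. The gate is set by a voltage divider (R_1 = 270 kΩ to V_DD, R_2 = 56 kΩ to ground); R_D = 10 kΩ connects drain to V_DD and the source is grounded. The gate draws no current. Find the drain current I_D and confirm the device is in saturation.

I_D ≈ 0.27 mA

V_G = V_DD·R_2/(R_1+R_2) = 16×56/326 = 2.75 V. With the source grounded, V_GS = V_G = 2.75 V.
Assume saturation: I_D = (k_n/2)(V_GS − V_t)² = (2.7/2)×(2.75 − 2.3)² = 1.35×0.448² = 0.272 mA.
V_DS = V_DD − I_D·R_D = 16 − 0.272×10 = 13.3 V.
Saturation requires V_DS ≥ V_GS − V_t = 0.448 V; 13.3 ≥ 0.448 ✓.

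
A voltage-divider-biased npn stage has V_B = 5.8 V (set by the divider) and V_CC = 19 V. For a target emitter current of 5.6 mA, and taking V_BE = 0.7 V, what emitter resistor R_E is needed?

R_E ≈ 0.91 kΩ

V_E = V_B − V_BE = 5.8 − 0.7 = 5.1 V.
R_E = V_E / I_E = 5.1 / 5.6 = 0.911 kΩ.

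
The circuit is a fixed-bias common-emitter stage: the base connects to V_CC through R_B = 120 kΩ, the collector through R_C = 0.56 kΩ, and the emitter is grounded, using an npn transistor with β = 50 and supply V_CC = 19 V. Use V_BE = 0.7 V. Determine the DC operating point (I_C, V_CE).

Base loop: V_CC = I_B·R_B + V_BE, so I_B = (19 − 0.7)/120 kΩ = 0.152 mA.
In the active region I_C = β·I_B = 50 × 0.152 = 7.62 mA.
Collector loop: V_CE = V_CC − I_C·R_C = 19 − 7.62×0.56 = 14.7 V.
Since V_CE = 14.7 V > V_CE(sat) ≈ 0.2 V, the transistor is in the active region as assumed.

I_C ≈ 7.6 mA, V_CE ≈ 15 V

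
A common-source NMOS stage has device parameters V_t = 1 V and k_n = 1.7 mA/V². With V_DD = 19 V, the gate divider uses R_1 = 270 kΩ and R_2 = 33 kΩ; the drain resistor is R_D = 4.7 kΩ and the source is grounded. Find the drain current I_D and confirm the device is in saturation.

I_D ≈ 0.97 mA

V_G = V_DD·R_2/(R_1+R_2) = 19×33/303 = 2.07 V. With the source grounded, V_GS = V_G = 2.07 V.
Assume saturation: I_D = (k_n/2)(V_GS − V_t)² = (1.7/2)×(2.07 − 1)² = 0.85×1.07² = 0.972 mA.
V_DS = V_DD − I_D·R_D = 19 − 0.972×4.7 = 14.4 V.
Saturation requires V_DS ≥ V_GS − V_t = 1.07 V; 14.4 ≥ 1.07 ✓.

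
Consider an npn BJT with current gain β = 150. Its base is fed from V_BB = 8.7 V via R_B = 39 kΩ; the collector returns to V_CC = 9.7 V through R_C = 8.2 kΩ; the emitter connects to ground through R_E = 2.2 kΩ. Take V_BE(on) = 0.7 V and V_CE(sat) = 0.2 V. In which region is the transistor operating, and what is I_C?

Assume active: I_B = (8.7 − 0.7)/(39 + 151×2.2) = 0.0216 mA, I_C = β·I_B = 3.23 mA.
Then V_CE = 9.7 − 3.23×8.2 − 3.25×2.2 = -24 V < 0.2 V — the active assumption fails.
Re-solve with V_CE = 0.2 V. KCL at the emitter: V_E/R_E = (V_BB−0.7−V_E)/R_B + (V_CC−0.2−V_E)/R_C, giving V_E = 2.26 V.
I_C = (V_CC − 0.2 − V_E)/R_C = (9.5 − 2.26)/8.2 = 0.882 mA.
Check: I_B = (8 − 2.26)/39 = 0.147 mA, and β·I_B = 22.1 mA > I_C, confirming saturation.

saturation; I_C ≈ 0.88 mA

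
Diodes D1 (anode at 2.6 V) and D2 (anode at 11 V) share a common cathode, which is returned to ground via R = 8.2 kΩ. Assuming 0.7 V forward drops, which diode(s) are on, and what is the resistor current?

Assume both conduct. Then node N would need to be at both 2.6−0.7 = 1.9 V and 11−0.7 = 10.3 V, which is impossible.
Assume only D2 conducts: V_N = 11 − 0.7 = 10.3 V, so I_R = 10.3/8.2 = 1.26 mA.
Check D1: its anode-to-cathode voltage is 2.6 − 10.3 = -7.7 V < 0.7 V, so it is off. The assumption is consistent.

Only D2 conducts; I_R ≈ 1.3 mA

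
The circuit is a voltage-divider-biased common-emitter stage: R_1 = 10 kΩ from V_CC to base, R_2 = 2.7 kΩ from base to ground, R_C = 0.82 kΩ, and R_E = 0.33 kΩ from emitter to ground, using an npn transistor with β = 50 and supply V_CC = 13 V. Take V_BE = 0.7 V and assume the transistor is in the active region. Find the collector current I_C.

I_C ≈ 5.4 mA

Thevenize the base divider: V_Th = V_CC·R_2/(R_1+R_2) = 13×2.7/12.7 = 2.76 V, R_Th = R_1‖R_2 = 2.13 kΩ.
Base-emitter loop: V_Th = I_B·R_Th + V_BE + (β+1)I_B·R_E, so I_B = (2.76 − 0.7) / (2.13 + 51×0.33) = 0.109 mA.
I_C = β·I_B = 50×0.109 = 5.44 mA, and I_E = (β+1)I_B = 5.55 mA.
V_CE = V_CC − I_C·R_C − I_E·R_E = 13 − 5.44×0.82 − 5.55×0.33 = 6.7 V.
V_CE = 6.7 V > 0.2 V confirms active-region operation.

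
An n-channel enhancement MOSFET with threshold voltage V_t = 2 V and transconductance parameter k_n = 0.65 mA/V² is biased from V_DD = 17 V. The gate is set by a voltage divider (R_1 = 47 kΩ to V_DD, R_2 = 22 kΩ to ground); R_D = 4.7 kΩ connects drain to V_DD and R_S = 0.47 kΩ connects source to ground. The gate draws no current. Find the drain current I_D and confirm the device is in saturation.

I_D ≈ 2 mA

V_G = V_DD·R_2/(R_1+R_2) = 17×22/69 = 5.42 V.
Assume saturation: I_D = (k_n/2)(V_GS − V_t)² with V_GS = V_G − I_D·R_S = 5.42 − 0.47·I_D.
Substituting gives 0.0718·I_D² − 2.04·I_D + 3.8 = 0, with roots I_D = 2 or 26.5 mA.
The root I_D = 26.5 mA gives V_GS = -7.03 V ≤ V_t, so take I_D = 2 mA.
Then V_GS = 4.48 V and V_DS = V_DD − I_D(R_D+R_S) = 17 − 2×5.17 = 6.66 V.
Saturation requires V_DS ≥ V_GS − V_t = 2.48 V; 6.66 ≥ 2.48 ✓.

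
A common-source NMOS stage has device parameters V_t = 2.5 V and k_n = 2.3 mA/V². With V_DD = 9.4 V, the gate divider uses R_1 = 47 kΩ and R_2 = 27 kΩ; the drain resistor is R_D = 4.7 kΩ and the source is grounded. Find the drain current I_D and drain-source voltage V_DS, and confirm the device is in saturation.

V_G = V_DD·R_2/(R_1+R_2) = 9.4×27/74 = 3.43 V. With the source grounded, V_GS = V_G = 3.43 V.
Assume saturation: I_D = (k_n/2)(V_GS − V_t)² = (2.3/2)×(3.43 − 2.5)² = 1.15×0.93² = 0.994 mA.
V_DS = V_DD − I_D·R_D = 9.4 − 0.994×4.7 = 4.73 V.
Saturation requires V_DS ≥ V_GS − V_t = 0.93 V; 4.73 ≥ 0.93 ✓.

I_D ≈ 0.99 mA, V_DS ≈ 4.7 V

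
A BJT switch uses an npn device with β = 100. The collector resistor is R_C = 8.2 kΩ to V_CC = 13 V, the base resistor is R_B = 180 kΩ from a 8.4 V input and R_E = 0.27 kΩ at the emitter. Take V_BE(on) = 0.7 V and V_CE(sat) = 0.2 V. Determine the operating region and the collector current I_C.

Assume active: I_B = (8.4 − 0.7)/(180 + 101×0.27) = 0.0371 mA, I_C = β·I_B = 3.71 mA.
Then V_CE = 13 − 3.71×8.2 − 3.75×0.27 = -18.5 V < 0.2 V — the active assumption fails.
Re-solve with V_CE = 0.2 V. KCL at the emitter: V_E/R_E = (V_BB−0.7−V_E)/R_B + (V_CC−0.2−V_E)/R_C, giving V_E = 0.419 V.
I_C = (V_CC − 0.2 − V_E)/R_C = (12.8 − 0.419)/8.2 = 1.51 mA.
Check: I_B = (7.7 − 0.419)/180 = 0.0405 mA, and β·I_B = 4.05 mA > I_C, confirming saturation.

saturation; I_C ≈ 1.5 mA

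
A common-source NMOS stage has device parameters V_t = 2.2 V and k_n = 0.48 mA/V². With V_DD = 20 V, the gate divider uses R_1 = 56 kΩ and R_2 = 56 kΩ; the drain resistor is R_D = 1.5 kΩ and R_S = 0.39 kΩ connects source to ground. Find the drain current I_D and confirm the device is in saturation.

V_G = V_DD·R_2/(R_1+R_2) = 20×56/112 = 10 V.
Assume saturation: I_D = (k_n/2)(V_GS − V_t)² with V_GS = V_G − I_D·R_S = 10 − 0.39·I_D.
Substituting gives 0.0365·I_D² − 2.46·I_D + 14.6 = 0, with roots I_D = 6.58 or 60.8 mA.
The root I_D = 60.8 mA gives V_GS = -13.7 V ≤ V_t, so take I_D = 6.58 mA.
Then V_GS = 7.43 V and V_DS = V_DD − I_D(R_D+R_S) = 20 − 6.58×1.89 = 7.57 V.
Saturation requires V_DS ≥ V_GS − V_t = 5.23 V; 7.57 ≥ 5.23 ✓.

I_D ≈ 6.6 mA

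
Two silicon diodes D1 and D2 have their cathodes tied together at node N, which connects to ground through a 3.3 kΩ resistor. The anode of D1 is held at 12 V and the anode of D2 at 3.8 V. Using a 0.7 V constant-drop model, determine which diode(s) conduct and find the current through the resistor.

Only D1 conducts; I_R ≈ 3.4 mA

Assume both conduct. Then node N would need to be at both 12−0.7 = 11.3 V and 3.8−0.7 = 3.1 V, which is impossible.
Assume only D1 conducts: V_N = 12 − 0.7 = 11.3 V, so I_R = 11.3/3.3 = 3.42 mA.
Check D2: its anode-to-cathode voltage is 3.8 − 11.3 = -7.5 V < 0.7 V, so it is off. The assumption is consistent.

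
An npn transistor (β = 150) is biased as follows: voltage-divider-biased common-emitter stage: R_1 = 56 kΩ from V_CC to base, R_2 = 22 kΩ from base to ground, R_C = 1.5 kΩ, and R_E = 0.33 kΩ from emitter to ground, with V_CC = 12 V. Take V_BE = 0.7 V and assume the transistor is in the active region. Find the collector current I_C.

I_C ≈ 6.1 mA

Thevenize the base divider: V_Th = V_CC·R_2/(R_1+R_2) = 12×22/78 = 3.38 V, R_Th = R_1‖R_2 = 15.8 kΩ.
Base-emitter loop: V_Th = I_B·R_Th + V_BE + (β+1)I_B·R_E, so I_B = (3.38 − 0.7) / (15.8 + 151×0.33) = 0.0409 mA.
I_C = β·I_B = 150×0.0409 = 6.14 mA, and I_E = (β+1)I_B = 6.18 mA.
V_CE = V_CC − I_C·R_C − I_E·R_E = 12 − 6.14×1.5 − 6.18×0.33 = 0.757 V.
V_CE = 0.757 V > 0.2 V confirms active-region operation.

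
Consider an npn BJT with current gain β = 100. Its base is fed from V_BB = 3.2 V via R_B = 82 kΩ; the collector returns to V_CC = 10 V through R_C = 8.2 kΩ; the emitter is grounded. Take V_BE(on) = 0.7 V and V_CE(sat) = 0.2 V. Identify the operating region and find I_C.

Assume active: I_B = (3.2 − 0.7)/82 = 0.0305 mA, giving I_C = β·I_B = 3.05 mA.
But then V_CE = 10 − 3.05×8.2 = -15 V < V_CE(sat) = 0.2 V — impossible in the active region.
So the transistor is saturated. With V_CE = 0.2 V, I_C = (V_CC − 0.2)/R_C = 9.8/8.2 = 1.2 mA.
Check: β·I_B = 3.05 mA > I_C = 1.2 mA, confirming saturation.

saturation; I_C ≈ 1.2 mA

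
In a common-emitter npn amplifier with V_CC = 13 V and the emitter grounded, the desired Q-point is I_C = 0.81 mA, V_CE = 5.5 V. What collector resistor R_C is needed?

R_C ≈ 9.3 kΩ

Collector loop: V_CC = I_C·R_C + V_CE.
R_C = (V_CC − V_CE)/I_C = (13 − 5.5)/0.81 = 9.26 kΩ.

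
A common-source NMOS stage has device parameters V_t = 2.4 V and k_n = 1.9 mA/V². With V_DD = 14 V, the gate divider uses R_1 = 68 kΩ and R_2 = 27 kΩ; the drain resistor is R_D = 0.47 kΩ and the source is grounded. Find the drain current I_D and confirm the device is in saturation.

V_G = V_DD·R_2/(R_1+R_2) = 14×27/95 = 3.98 V. With the source grounded, V_GS = V_G = 3.98 V.
Assume saturation: I_D = (k_n/2)(V_GS − V_t)² = (1.9/2)×(3.98 − 2.4)² = 0.95×1.58² = 2.37 mA.
V_DS = V_DD − I_D·R_D = 14 − 2.37×0.47 = 12.9 V.
Saturation requires V_DS ≥ V_GS − V_t = 1.58 V; 12.9 ≥ 1.58 ✓.

I_D ≈ 2.4 mA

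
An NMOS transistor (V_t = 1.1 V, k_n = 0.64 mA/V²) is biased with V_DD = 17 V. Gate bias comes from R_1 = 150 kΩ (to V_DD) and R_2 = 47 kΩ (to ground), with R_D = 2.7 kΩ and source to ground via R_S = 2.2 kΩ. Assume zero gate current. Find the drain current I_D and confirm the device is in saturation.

I_D ≈ 0.68 mA

V_G = V_DD·R_2/(R_1+R_2) = 17×47/197 = 4.06 V.
Assume saturation: I_D = (k_n/2)(V_GS − V_t)² with V_GS = V_G − I_D·R_S = 4.06 − 2.2·I_D.
Substituting gives 1.55·I_D² − 5.16·I_D + 2.8 = 0, with roots I_D = 0.681 or 2.65 mA.
The root I_D = 2.65 mA gives V_GS = -1.78 V ≤ V_t, so take I_D = 0.681 mA.
Then V_GS = 2.56 V and V_DS = V_DD − I_D(R_D+R_S) = 17 − 0.681×4.9 = 13.7 V.
Saturation requires V_DS ≥ V_GS − V_t = 1.46 V; 13.7 ≥ 1.46 ✓.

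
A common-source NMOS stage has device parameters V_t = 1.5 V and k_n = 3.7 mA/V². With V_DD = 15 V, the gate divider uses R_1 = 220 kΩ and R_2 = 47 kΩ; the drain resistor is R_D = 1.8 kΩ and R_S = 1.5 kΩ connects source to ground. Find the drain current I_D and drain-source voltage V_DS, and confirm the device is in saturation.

V_G = V_DD·R_2/(R_1+R_2) = 15×47/267 = 2.64 V.
Assume saturation: I_D = (k_n/2)(V_GS − V_t)² with V_GS = V_G − I_D·R_S = 2.64 − 1.5·I_D.
Substituting gives 4.16·I_D² − 7.33·I_D + 2.41 = 0, with roots I_D = 0.436 or 1.32 mA.
The root I_D = 1.32 mA gives V_GS = 0.654 V ≤ V_t, so take I_D = 0.436 mA.
Then V_GS = 1.99 V and V_DS = V_DD − I_D(R_D+R_S) = 15 − 0.436×3.3 = 13.6 V.
Saturation requires V_DS ≥ V_GS − V_t = 0.486 V; 13.6 ≥ 0.486 ✓.

I_D ≈ 0.44 mA, V_DS ≈ 14 V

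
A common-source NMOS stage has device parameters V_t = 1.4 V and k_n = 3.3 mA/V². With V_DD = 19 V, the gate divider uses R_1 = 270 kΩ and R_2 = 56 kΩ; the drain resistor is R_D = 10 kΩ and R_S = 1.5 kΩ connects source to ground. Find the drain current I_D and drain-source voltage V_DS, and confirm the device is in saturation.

V_G = V_DD·R_2/(R_1+R_2) = 19×56/326 = 3.26 V.
Assume saturation: I_D = (k_n/2)(V_GS − V_t)² with V_GS = V_G − I_D·R_S = 3.26 − 1.5·I_D.
Substituting gives 3.71·I_D² − 10.2·I_D + 5.73 = 0, with roots I_D = 0.783 or 1.97 mA.
The root I_D = 1.97 mA gives V_GS = 0.307 V ≤ V_t, so take I_D = 0.783 mA.
Then V_GS = 2.09 V and V_DS = V_DD − I_D(R_D+R_S) = 19 − 0.783×11.5 = 9.99 V.
Saturation requires V_DS ≥ V_GS − V_t = 0.689 V; 9.99 ≥ 0.689 ✓.

I_D ≈ 0.78 mA, V_DS ≈ 10 V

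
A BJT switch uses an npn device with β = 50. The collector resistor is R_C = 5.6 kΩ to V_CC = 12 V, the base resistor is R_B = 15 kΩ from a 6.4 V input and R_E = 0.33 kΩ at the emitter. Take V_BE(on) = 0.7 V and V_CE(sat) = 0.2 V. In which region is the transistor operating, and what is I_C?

Assume active: I_B = (6.4 − 0.7)/(15 + 51×0.33) = 0.179 mA, I_C = β·I_B = 8.95 mA.
Then V_CE = 12 − 8.95×5.6 − 9.13×0.33 = -41.2 V < 0.2 V — the active assumption fails.
Re-solve with V_CE = 0.2 V. KCL at the emitter: V_E/R_E = (V_BB−0.7−V_E)/R_B + (V_CC−0.2−V_E)/R_C, giving V_E = 0.759 V.
I_C = (V_CC − 0.2 − V_E)/R_C = (11.8 − 0.759)/5.6 = 1.97 mA.
Check: I_B = (5.7 − 0.759)/15 = 0.329 mA, and β·I_B = 16.5 mA > I_C, confirming saturation.

saturation; I_C ≈ 2 mA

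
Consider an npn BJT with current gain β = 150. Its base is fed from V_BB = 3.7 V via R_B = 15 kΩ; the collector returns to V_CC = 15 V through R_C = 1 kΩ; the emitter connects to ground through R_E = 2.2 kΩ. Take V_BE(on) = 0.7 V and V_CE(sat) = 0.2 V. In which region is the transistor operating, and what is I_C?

Assume active. Base-emitter loop: I_B = (V_BB − V_BE)/(R_B + (β+1)R_E) = (3.7 − 0.7)/(15 + 151×2.2) = 0.00864 mA.
I_C = β·I_B = 150×0.00864 = 1.3 mA.
V_CE = V_CC − I_C·R_C − I_E·R_E = 15 − 1.3×1 − 1.3×2.2 = 10.8 V > V_CE(sat), so the active-region assumption holds.

active; I_C ≈ 1.3 mA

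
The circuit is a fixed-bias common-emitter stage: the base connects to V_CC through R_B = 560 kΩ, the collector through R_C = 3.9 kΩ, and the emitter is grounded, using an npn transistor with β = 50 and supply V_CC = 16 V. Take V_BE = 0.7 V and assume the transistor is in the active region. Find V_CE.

Base loop: V_CC = I_B·R_B + V_BE, so I_B = (16 − 0.7)/560 kΩ = 0.0273 mA.
In the active region I_C = β·I_B = 50 × 0.0273 = 1.37 mA.
Collector loop: V_CE = V_CC − I_C·R_C = 16 − 1.37×3.9 = 10.7 V.
Since V_CE = 10.7 V > V_CE(sat) ≈ 0.2 V, the transistor is in the active region as assumed.

V_CE ≈ 11 V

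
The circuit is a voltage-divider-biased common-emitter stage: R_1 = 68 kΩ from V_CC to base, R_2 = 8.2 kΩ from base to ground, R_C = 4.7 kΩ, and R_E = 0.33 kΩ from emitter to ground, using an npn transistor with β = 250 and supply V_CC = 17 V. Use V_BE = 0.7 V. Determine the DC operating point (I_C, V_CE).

I_C ≈ 3.1 mA, V_CE ≈ 1.2 V

Thevenize the base divider: V_Th = V_CC·R_2/(R_1+R_2) = 17×8.2/76.2 = 1.83 V, R_Th = R_1‖R_2 = 7.32 kΩ.
Base-emitter loop: V_Th = I_B·R_Th + V_BE + (β+1)I_B·R_E, so I_B = (1.83 − 0.7) / (7.32 + 251×0.33) = 0.0125 mA.
I_C = β·I_B = 250×0.0125 = 3.13 mA, and I_E = (β+1)I_B = 3.14 mA.
V_CE = V_CC − I_C·R_C − I_E·R_E = 17 − 3.13×4.7 − 3.14×0.33 = 1.24 V.
V_CE = 1.24 V > 0.2 V confirms active-region operation.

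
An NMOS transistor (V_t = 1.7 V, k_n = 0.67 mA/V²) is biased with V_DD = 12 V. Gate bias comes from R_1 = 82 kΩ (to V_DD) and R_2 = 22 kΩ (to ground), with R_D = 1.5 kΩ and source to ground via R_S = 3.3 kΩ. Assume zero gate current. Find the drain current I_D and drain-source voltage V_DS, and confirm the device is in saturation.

V_G = V_DD·R_2/(R_1+R_2) = 12×22/104 = 2.54 V.
Assume saturation: I_D = (k_n/2)(V_GS − V_t)² with V_GS = V_G − I_D·R_S = 2.54 − 3.3·I_D.
Substituting gives 3.65·I_D² − 2.85·I_D + 0.236 = 0, with roots I_D = 0.0938 or 0.689 mA.
The root I_D = 0.689 mA gives V_GS = 0.266 V ≤ V_t, so take I_D = 0.0938 mA.
Then V_GS = 2.23 V and V_DS = V_DD − I_D(R_D+R_S) = 12 − 0.0938×4.8 = 11.5 V.
Saturation requires V_DS ≥ V_GS − V_t = 0.529 V; 11.5 ≥ 0.529 ✓.

I_D ≈ 0.094 mA, V_DS ≈ 12 V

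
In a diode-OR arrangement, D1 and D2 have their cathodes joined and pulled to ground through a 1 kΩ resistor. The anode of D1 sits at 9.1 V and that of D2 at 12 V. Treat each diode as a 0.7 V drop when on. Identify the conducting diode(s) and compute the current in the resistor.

Only D2 conducts; I_R ≈ 11 mA

Assume both conduct. Then node N would need to be at both 9.1−0.7 = 8.4 V and 12−0.7 = 11.3 V, which is impossible.
Assume only D2 conducts: V_N = 12 − 0.7 = 11.3 V, so I_R = 11.3/1 = 11.3 mA.
Check D1: its anode-to-cathode voltage is 9.1 − 11.3 = -2.2 V < 0.7 V, so it is off. The assumption is consistent.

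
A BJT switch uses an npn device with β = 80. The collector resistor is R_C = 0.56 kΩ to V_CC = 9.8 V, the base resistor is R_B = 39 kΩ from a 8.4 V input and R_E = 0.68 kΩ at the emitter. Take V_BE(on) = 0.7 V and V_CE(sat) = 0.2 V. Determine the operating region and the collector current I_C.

Assume active. Base-emitter loop: I_B = (V_BB − V_BE)/(R_B + (β+1)R_E) = (8.4 − 0.7)/(39 + 81×0.68) = 0.0818 mA.
I_C = β·I_B = 80×0.0818 = 6.55 mA.
V_CE = V_CC − I_C·R_C − I_E·R_E = 9.8 − 6.55×0.56 − 6.63×0.68 = 1.63 V > V_CE(sat), so the active-region assumption holds.

active; I_C ≈ 6.5 mA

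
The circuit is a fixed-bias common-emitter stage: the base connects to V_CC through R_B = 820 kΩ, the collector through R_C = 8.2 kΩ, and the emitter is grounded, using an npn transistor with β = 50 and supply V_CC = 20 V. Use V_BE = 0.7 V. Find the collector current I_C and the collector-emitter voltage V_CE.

I_C ≈ 1.2 mA, V_CE ≈ 10 V

Base loop: V_CC = I_B·R_B + V_BE, so I_B = (20 − 0.7)/820 kΩ = 0.0235 mA.
In the active region I_C = β·I_B = 50 × 0.0235 = 1.18 mA.
Collector loop: V_CE = V_CC − I_C·R_C = 20 − 1.18×8.2 = 10.4 V.
Since V_CE = 10.4 V > V_CE(sat) ≈ 0.2 V, the transistor is in the active region as assumed.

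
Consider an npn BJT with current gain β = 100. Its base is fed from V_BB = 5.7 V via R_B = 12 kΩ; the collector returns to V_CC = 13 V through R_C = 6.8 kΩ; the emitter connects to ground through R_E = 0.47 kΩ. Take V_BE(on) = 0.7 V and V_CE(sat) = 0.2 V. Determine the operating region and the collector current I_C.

saturation; I_C ≈ 1.7 mA

Assume active: I_B = (5.7 − 0.7)/(12 + 101×0.47) = 0.0841 mA, I_C = β·I_B = 8.41 mA.
Then V_CE = 13 − 8.41×6.8 − 8.49×0.47 = -48.2 V < 0.2 V — the active assumption fails.
Re-solve with V_CE = 0.2 V. KCL at the emitter: V_E/R_E = (V_BB−0.7−V_E)/R_B + (V_CC−0.2−V_E)/R_C, giving V_E = 0.975 V.
I_C = (V_CC − 0.2 − V_E)/R_C = (12.8 − 0.975)/6.8 = 1.74 mA.
Check: I_B = (5 − 0.975)/12 = 0.335 mA, and β·I_B = 33.5 mA > I_C, confirming saturation.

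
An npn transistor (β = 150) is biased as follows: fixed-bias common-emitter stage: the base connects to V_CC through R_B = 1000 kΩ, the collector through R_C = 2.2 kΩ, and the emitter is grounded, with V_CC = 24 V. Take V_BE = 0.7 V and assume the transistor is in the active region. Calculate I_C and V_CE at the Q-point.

Base loop: V_CC = I_B·R_B + V_BE, so I_B = (24 − 0.7)/1000 kΩ = 0.0233 mA.
In the active region I_C = β·I_B = 150 × 0.0233 = 3.5 mA.
Collector loop: V_CE = V_CC − I_C·R_C = 24 − 3.5×2.2 = 16.3 V.
Since V_CE = 16.3 V > V_CE(sat) ≈ 0.2 V, the transistor is in the active region as assumed.

I_C ≈ 3.5 mA, V_CE ≈ 16 V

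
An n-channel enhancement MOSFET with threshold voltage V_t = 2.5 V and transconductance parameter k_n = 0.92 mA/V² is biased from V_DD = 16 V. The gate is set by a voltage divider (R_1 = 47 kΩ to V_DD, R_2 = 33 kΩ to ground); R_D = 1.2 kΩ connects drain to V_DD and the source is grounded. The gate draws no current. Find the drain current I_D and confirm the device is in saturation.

I_D ≈ 7.7 mA

V_G = V_DD·R_2/(R_1+R_2) = 16×33/80 = 6.6 V. With the source grounded, V_GS = V_G = 6.6 V.
Assume saturation: I_D = (k_n/2)(V_GS − V_t)² = (0.92/2)×(6.6 − 2.5)² = 0.46×4.1² = 7.73 mA.
V_DS = V_DD − I_D·R_D = 16 − 7.73×1.2 = 6.72 V.
Saturation requires V_DS ≥ V_GS − V_t = 4.1 V; 6.72 ≥ 4.1 ✓.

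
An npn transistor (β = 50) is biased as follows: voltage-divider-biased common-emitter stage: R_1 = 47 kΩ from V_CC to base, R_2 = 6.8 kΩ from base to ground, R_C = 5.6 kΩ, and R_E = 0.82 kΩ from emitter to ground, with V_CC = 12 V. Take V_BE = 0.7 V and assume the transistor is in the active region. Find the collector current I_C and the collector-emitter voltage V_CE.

Thevenize the base divider: V_Th = V_CC·R_2/(R_1+R_2) = 12×6.8/53.8 = 1.52 V, R_Th = R_1‖R_2 = 5.94 kΩ.
Base-emitter loop: V_Th = I_B·R_Th + V_BE + (β+1)I_B·R_E, so I_B = (1.52 − 0.7) / (5.94 + 51×0.82) = 0.0171 mA.
I_C = β·I_B = 50×0.0171 = 0.855 mA, and I_E = (β+1)I_B = 0.872 mA.
V_CE = V_CC − I_C·R_C − I_E·R_E = 12 − 0.855×5.6 − 0.872×0.82 = 6.5 V.
V_CE = 6.5 V > 0.2 V confirms active-region operation.

I_C ≈ 0.86 mA, V_CE ≈ 6.5 V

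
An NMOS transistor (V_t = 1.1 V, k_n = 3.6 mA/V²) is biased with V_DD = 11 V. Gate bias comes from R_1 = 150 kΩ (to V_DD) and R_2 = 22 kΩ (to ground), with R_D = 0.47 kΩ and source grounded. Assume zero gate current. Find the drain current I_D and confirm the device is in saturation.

I_D ≈ 0.17 mA

V_G = V_DD·R_2/(R_1+R_2) = 11×22/172 = 1.41 V. With the source grounded, V_GS = V_G = 1.41 V.
Assume saturation: I_D = (k_n/2)(V_GS − V_t)² = (3.6/2)×(1.41 − 1.1)² = 1.8×0.307² = 0.17 mA.
V_DS = V_DD − I_D·R_D = 11 − 0.17×0.47 = 10.9 V.
Saturation requires V_DS ≥ V_GS − V_t = 0.307 V; 10.9 ≥ 0.307 ✓.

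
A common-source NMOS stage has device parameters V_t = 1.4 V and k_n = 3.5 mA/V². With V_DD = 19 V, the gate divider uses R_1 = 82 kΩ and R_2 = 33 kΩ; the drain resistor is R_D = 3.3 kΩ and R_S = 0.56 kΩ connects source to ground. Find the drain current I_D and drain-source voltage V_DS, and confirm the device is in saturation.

I_D ≈ 4.4 mA, V_DS ≈ 2 V

V_G = V_DD·R_2/(R_1+R_2) = 19×33/115 = 5.45 V.
Assume saturation: I_D = (k_n/2)(V_GS − V_t)² with V_GS = V_G − I_D·R_S = 5.45 − 0.56·I_D.
Substituting gives 0.549·I_D² − 8.94·I_D + 28.7 = 0, with roots I_D = 4.4 or 11.9 mA.
The root I_D = 11.9 mA gives V_GS = -1.21 V ≤ V_t, so take I_D = 4.4 mA.
Then V_GS = 2.99 V and V_DS = V_DD − I_D(R_D+R_S) = 19 − 4.4×3.86 = 2 V.
Saturation requires V_DS ≥ V_GS − V_t = 1.59 V; 2 ≥ 1.59 ✓.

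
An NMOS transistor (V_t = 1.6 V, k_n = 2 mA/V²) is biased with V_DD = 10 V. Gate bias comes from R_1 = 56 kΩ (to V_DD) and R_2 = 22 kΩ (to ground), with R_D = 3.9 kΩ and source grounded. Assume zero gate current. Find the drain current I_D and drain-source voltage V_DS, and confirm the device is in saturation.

I_D ≈ 1.5 mA, V_DS ≈ 4.2 V

V_G = V_DD·R_2/(R_1+R_2) = 10×22/78 = 2.82 V. With the source grounded, V_GS = V_G = 2.82 V.
Assume saturation: I_D = (k_n/2)(V_GS − V_t)² = (2/2)×(2.82 − 1.6)² = 1×1.22² = 1.49 mA.
V_DS = V_DD − I_D·R_D = 10 − 1.49×3.9 = 4.19 V.
Saturation requires V_DS ≥ V_GS − V_t = 1.22 V; 4.19 ≥ 1.22 ✓.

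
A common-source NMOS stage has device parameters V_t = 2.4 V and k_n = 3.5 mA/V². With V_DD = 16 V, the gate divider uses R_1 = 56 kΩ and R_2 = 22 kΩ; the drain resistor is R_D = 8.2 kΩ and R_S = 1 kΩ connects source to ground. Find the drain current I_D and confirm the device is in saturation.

V_G = V_DD·R_2/(R_1+R_2) = 16×22/78 = 4.51 V.
Assume saturation: I_D = (k_n/2)(V_GS − V_t)² with V_GS = V_G − I_D·R_S = 4.51 − 1·I_D.
Substituting gives 1.75·I_D² − 8.39·I_D + 7.81 = 0, with roots I_D = 1.26 or 3.53 mA.
The root I_D = 3.53 mA gives V_GS = 0.979 V ≤ V_t, so take I_D = 1.26 mA.
Then V_GS = 3.25 V and V_DS = V_DD − I_D(R_D+R_S) = 16 − 1.26×9.2 = 4.38 V.
Saturation requires V_DS ≥ V_GS − V_t = 0.85 V; 4.38 ≥ 0.85 ✓.

I_D ≈ 1.3 mA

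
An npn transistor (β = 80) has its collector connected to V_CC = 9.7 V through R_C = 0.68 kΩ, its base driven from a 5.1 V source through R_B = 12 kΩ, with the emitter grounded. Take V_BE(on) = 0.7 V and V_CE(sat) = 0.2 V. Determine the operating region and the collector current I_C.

saturation; I_C ≈ 14 mA

Assume active: I_B = (5.1 − 0.7)/12 = 0.367 mA, giving I_C = β·I_B = 29.3 mA.
But then V_CE = 9.7 − 29.3×0.68 = -10.2 V < V_CE(sat) = 0.2 V — impossible in the active region.
So the transistor is saturated. With V_CE = 0.2 V, I_C = (V_CC − 0.2)/R_C = 9.5/0.68 = 14 mA.
Check: β·I_B = 29.3 mA > I_C = 14 mA, confirming saturation.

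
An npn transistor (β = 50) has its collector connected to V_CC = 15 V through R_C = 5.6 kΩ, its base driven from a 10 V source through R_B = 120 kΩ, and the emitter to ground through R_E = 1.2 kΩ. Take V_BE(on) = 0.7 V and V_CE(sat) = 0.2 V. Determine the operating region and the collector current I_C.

Assume active: I_B = (10 − 0.7)/(120 + 51×1.2) = 0.0513 mA, I_C = β·I_B = 2.57 mA.
Then V_CE = 15 − 2.57×5.6 − 2.62×1.2 = -2.51 V < 0.2 V — the active assumption fails.
Re-solve with V_CE = 0.2 V. KCL at the emitter: V_E/R_E = (V_BB−0.7−V_E)/R_B + (V_CC−0.2−V_E)/R_C, giving V_E = 2.67 V.
I_C = (V_CC − 0.2 − V_E)/R_C = (14.8 − 2.67)/5.6 = 2.17 mA.
Check: I_B = (9.3 − 2.67)/120 = 0.0553 mA, and β·I_B = 2.76 mA > I_C, confirming saturation.

saturation; I_C ≈ 2.2 mA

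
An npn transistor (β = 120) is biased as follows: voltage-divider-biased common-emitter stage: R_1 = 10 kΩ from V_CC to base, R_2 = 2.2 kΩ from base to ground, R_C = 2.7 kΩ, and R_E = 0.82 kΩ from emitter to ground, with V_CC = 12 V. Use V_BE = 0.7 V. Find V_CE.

V_CE ≈ 5.9 V

Thevenize the base divider: V_Th = V_CC·R_2/(R_1+R_2) = 12×2.2/12.2 = 2.16 V, R_Th = R_1‖R_2 = 1.8 kΩ.
Base-emitter loop: V_Th = I_B·R_Th + V_BE + (β+1)I_B·R_E, so I_B = (2.16 − 0.7) / (1.8 + 121×0.82) = 0.0145 mA.
I_C = β·I_B = 120×0.0145 = 1.74 mA, and I_E = (β+1)I_B = 1.75 mA.
V_CE = V_CC − I_C·R_C − I_E·R_E = 12 − 1.74×2.7 − 1.75×0.82 = 5.87 V.
V_CE = 5.87 V > 0.2 V confirms active-region operation.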